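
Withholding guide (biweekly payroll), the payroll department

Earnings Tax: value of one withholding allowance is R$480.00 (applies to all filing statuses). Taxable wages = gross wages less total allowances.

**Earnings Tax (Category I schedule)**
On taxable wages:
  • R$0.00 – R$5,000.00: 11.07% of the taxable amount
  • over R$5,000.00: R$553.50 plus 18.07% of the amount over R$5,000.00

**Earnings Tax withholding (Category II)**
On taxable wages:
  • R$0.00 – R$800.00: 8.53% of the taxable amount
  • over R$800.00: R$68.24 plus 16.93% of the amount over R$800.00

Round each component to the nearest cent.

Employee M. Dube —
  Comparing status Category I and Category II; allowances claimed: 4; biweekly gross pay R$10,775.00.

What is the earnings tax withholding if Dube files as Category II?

Earnings Tax (Category II): taxable = R$10,775.00 − 4×R$480.00 = R$8,855.00
  R$68.24 + 16.93% × (R$8,855.00 − R$800.00) = R$68.24 + 16.93% × R$8,055.00 = R$1,431.95

R$1,431.95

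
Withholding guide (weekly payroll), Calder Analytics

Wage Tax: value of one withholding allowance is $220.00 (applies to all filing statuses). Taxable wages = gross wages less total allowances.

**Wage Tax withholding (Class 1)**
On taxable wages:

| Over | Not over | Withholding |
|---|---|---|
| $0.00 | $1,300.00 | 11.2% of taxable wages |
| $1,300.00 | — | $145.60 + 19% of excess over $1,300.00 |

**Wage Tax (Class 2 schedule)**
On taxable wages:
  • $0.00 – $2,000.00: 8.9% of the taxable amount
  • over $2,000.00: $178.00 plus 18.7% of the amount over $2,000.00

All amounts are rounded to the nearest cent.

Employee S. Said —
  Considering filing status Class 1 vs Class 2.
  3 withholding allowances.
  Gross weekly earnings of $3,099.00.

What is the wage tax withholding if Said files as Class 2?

Wage Tax (Class 2): taxable = $3,099.00 − 3×$220.00 = $2,439.00
  $178.00 + 18.7% × ($2,439.00 − $2,000.00) = $178.00 + 18.7% × $439.00 = $260.09

$260.09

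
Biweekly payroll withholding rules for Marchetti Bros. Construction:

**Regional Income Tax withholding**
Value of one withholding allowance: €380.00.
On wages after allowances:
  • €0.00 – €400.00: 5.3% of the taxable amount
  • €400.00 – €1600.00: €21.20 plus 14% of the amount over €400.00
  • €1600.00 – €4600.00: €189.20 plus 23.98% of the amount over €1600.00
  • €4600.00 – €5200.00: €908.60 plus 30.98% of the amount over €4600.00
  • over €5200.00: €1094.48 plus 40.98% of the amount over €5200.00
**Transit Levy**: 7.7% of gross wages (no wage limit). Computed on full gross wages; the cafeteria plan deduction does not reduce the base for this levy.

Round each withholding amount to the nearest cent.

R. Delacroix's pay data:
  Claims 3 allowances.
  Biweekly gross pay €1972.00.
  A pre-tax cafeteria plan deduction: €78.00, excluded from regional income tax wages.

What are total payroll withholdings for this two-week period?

Regional Income Tax: taxable = €1972.00 − €78.00 − 3×€380.00 = €754.00
  €21.20 + 14% × (€754.00 − €400.00) = €21.20 + 14% × €354.00 = €70.76
Transit Levy: 7.7% × €1972.00 = €151.84
Total: €70.76 + €151.84 = €222.60

€222.60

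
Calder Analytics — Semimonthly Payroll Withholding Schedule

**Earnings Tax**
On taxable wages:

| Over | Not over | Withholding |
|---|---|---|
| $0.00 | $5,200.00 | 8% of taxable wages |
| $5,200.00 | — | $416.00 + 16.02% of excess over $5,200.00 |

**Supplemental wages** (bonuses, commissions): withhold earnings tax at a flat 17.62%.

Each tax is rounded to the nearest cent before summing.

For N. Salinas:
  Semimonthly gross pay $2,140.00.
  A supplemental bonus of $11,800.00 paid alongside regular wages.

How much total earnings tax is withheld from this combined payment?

$2,250.36

Earnings Tax: taxable = $2,140.00
  8% × $2,140.00 = $171.20
Supplemental (17.62% flat on bonus): 17.62% × $11,800.00 = $2,079.16
Total earnings tax: $171.20 + $2,079.16 = $2,250.36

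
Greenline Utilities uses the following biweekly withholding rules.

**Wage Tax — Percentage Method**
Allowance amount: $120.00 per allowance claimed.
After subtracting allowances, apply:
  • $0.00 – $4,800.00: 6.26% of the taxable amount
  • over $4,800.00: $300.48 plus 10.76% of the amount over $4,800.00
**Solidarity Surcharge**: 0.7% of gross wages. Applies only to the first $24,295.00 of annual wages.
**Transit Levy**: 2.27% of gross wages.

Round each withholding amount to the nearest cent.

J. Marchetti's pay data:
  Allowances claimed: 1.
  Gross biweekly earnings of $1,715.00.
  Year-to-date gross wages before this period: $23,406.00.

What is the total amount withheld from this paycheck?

Wage Tax: taxable = $1,715.00 − 1×$120.00 = $1,595.00
  6.26% × $1,595.00 = $99.85
Solidarity Surcharge: cap $24,295.00 − YTD $23,406.00 = $889.00 subject; 0.7% × $889.00 = $6.22
Transit Levy: 2.27% × $1,715.00 = $38.93
Total: $99.85 + $6.22 + $38.93 = $145.00

$145.00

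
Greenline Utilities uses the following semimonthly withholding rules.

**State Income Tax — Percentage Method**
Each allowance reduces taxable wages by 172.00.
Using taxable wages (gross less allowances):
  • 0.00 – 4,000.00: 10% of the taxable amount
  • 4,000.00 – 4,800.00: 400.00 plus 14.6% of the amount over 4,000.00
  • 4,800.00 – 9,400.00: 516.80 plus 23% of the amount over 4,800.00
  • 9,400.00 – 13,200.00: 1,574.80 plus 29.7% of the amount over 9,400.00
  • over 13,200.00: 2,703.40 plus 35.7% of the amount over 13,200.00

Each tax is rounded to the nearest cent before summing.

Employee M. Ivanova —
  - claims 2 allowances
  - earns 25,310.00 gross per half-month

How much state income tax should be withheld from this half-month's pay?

State Income Tax: taxable = 25,310.00 − 2×172.00 = 24,966.00
  2,703.40 + 35.7% × (24,966.00 − 13,200.00) = 2,703.40 + 35.7% × 11,766.00 = 6,903.86

6,903.86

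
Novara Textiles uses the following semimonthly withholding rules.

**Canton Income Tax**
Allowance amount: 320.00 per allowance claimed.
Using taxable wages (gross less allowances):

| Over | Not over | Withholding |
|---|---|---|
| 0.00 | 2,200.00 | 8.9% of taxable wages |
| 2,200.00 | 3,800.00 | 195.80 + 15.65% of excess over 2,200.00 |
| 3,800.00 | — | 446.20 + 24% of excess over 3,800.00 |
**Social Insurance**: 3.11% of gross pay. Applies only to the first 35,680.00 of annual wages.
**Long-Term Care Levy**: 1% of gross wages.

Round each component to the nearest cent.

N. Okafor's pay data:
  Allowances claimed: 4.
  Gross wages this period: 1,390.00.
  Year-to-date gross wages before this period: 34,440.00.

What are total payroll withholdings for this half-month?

Canton Income Tax: taxable = 1,390.00 − 4×320.00 = 110.00
  8.9% × 110.00 = 9.79
Social Insurance: cap 35,680.00 − YTD 34,440.00 = 1,240.00 subject; 3.11% × 1,240.00 = 38.56
Long-Term Care Levy: 1% × 1,390.00 = 13.90
Total: 9.79 + 38.56 + 13.90 = 62.25

62.25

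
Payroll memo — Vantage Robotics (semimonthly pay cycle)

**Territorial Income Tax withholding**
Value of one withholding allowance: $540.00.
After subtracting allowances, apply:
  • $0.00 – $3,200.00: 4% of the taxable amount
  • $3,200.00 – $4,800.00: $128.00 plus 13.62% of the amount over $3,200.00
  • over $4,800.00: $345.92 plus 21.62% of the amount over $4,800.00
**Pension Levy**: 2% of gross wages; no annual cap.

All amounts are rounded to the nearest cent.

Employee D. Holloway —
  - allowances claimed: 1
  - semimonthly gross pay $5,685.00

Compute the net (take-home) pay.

$5,150.79

Territorial Income Tax: taxable = $5,685.00 − 1×$540.00 = $5,145.00
  $345.92 + 21.62% × ($5,145.00 − $4,800.00) = $345.92 + 21.62% × $345.00 = $420.51
Pension Levy: 2% × $5,685.00 = $113.70
Total withheld: $420.51 + $113.70 = $534.21
Net pay: $5,685.00 − $534.21 = $5,150.79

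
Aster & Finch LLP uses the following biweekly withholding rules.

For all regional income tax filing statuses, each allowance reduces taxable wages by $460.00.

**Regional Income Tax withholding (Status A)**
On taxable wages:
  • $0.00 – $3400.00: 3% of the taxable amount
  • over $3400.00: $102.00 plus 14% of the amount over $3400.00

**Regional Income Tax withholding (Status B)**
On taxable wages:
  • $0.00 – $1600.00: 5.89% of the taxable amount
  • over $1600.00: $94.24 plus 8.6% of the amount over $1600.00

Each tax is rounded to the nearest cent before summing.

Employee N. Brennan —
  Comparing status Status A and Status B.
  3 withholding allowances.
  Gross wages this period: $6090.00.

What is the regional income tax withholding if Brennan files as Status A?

Regional Income Tax (Status A): taxable = $6090.00 − 3×$460.00 = $4710.00
  $102.00 + 14% × ($4710.00 − $3400.00) = $102.00 + 14% × $1310.00 = $285.40

$285.40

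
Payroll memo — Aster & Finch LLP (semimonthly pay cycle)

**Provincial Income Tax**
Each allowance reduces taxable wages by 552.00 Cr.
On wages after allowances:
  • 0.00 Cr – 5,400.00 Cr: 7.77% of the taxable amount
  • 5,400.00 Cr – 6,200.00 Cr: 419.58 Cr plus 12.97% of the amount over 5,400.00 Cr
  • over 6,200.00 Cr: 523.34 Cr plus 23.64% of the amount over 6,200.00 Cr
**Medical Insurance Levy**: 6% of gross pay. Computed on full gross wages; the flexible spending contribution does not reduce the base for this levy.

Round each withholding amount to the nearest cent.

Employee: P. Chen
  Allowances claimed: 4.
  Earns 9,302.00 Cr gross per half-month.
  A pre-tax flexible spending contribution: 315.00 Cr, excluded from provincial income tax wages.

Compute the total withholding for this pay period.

1,218.34 Cr

Provincial Income Tax: taxable = 9,302.00 Cr − 315.00 Cr − 4×552.00 Cr = 6,779.00 Cr
  523.34 Cr + 23.64% × (6,779.00 Cr − 6,200.00 Cr) = 523.34 Cr + 23.64% × 579.00 Cr = 660.22 Cr
Medical Insurance Levy: 6% × 9,302.00 Cr = 558.12 Cr
Total: 660.22 Cr + 558.12 Cr = 1,218.34 Cr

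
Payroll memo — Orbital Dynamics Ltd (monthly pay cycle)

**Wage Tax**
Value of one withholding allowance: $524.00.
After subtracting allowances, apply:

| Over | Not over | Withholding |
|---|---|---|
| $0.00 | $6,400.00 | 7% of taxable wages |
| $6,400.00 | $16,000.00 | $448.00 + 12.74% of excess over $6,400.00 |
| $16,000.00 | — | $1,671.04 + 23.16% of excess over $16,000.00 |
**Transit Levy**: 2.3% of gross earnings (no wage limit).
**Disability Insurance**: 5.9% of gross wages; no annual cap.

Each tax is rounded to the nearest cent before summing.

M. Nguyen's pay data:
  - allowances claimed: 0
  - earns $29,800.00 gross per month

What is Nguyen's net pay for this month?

$22,489.28

Wage Tax: taxable = $29,800.00
  $1,671.04 + 23.16% × ($29,800.00 − $16,000.00) = $1,671.04 + 23.16% × $13,800.00 = $4,867.12
Transit Levy: 2.3% × $29,800.00 = $685.40
Disability Insurance: 5.9% × $29,800.00 = $1,758.20
Total withheld: $4,867.12 + $685.40 + $1,758.20 = $7,310.72
Net pay: $29,800.00 − $7,310.72 = $22,489.28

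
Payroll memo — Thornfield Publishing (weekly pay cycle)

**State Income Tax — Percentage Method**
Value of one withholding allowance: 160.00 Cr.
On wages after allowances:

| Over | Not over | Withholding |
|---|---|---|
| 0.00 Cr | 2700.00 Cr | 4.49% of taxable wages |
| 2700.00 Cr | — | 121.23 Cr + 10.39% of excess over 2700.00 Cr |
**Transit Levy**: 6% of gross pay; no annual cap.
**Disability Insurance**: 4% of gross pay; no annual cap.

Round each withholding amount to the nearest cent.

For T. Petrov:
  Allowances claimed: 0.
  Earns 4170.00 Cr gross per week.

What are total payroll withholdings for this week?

State Income Tax: taxable = 4170.00 Cr
  121.23 Cr + 10.39% × (4170.00 Cr − 2700.00 Cr) = 121.23 Cr + 10.39% × 1470.00 Cr = 273.96 Cr
Transit Levy: 6% × 4170.00 Cr = 250.20 Cr
Disability Insurance: 4% × 4170.00 Cr = 166.80 Cr
Total: 273.96 Cr + 250.20 Cr + 166.80 Cr = 690.96 Cr

690.96 Cr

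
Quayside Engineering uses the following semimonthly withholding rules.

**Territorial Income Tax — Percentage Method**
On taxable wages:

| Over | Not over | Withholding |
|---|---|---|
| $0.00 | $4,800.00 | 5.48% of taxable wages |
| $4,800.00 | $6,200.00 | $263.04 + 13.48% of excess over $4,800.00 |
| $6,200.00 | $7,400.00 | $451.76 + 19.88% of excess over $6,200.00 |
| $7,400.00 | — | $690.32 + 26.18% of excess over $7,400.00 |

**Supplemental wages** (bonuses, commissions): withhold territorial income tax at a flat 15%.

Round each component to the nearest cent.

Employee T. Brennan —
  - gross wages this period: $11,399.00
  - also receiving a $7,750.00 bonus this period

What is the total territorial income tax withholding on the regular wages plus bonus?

$2,899.76

Territorial Income Tax: taxable = $11,399.00
  $690.32 + 26.18% × ($11,399.00 − $7,400.00) = $690.32 + 26.18% × $3,999.00 = $1,737.26
Supplemental (15% flat on bonus): 15% × $7,750.00 = $1,162.50
Total territorial income tax: $1,737.26 + $1,162.50 = $2,899.76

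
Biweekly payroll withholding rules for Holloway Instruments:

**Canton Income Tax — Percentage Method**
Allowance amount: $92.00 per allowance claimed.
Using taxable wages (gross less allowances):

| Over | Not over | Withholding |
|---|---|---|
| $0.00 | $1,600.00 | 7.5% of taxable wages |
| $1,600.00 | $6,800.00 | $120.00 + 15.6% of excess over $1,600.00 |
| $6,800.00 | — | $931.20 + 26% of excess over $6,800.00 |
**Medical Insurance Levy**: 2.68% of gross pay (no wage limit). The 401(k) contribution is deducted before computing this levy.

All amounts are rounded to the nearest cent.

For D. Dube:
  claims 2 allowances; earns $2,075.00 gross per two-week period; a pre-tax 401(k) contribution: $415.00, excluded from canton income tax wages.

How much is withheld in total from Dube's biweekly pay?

$155.19

Canton Income Tax: taxable = $2,075.00 − $415.00 − 2×$92.00 = $1,476.00
  7.5% × $1,476.00 = $110.70
Medical Insurance Levy: 2.68% × $1,660.00 = $44.49
Total: $110.70 + $44.49 = $155.19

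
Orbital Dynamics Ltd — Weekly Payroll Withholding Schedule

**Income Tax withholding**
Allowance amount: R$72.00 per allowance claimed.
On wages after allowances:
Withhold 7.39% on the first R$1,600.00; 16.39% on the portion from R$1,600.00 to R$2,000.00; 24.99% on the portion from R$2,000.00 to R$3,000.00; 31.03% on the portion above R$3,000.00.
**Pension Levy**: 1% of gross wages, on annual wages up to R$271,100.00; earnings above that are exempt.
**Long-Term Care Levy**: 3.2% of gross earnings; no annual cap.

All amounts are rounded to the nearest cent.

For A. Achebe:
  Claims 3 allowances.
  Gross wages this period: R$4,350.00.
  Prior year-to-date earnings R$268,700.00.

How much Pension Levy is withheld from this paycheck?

Pension Levy: cap R$271,100.00 − YTD R$268,700.00 = R$2,400.00 subject; 1% × R$2,400.00 = R$24.00

R$24.00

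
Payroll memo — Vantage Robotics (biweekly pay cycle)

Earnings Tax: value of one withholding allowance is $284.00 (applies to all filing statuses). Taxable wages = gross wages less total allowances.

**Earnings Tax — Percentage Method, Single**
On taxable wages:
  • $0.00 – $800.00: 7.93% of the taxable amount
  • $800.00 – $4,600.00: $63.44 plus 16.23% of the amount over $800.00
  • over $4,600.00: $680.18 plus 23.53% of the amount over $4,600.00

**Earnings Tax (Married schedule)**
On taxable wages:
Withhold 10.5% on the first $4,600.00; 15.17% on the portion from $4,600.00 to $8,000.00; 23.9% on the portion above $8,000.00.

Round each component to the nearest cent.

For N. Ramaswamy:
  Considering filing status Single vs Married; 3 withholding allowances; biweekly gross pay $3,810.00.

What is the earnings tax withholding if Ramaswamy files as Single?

$413.68

Earnings Tax (Single): taxable = $3,810.00 − 3×$284.00 = $2,958.00
  $63.44 + 16.23% × ($2,958.00 − $800.00) = $63.44 + 16.23% × $2,158.00 = $413.68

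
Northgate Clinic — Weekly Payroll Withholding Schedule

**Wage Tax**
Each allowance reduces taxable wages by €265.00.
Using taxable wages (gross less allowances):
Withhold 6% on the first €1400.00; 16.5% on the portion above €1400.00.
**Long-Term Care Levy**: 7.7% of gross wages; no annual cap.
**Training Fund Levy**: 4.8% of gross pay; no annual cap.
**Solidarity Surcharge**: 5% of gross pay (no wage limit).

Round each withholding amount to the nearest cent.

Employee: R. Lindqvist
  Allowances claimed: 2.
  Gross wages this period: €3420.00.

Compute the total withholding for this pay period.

€928.35

Wage Tax: taxable = €3420.00 − 2×€265.00 = €2890.00
  €84.00 + 16.5% × (€2890.00 − €1400.00) = €84.00 + 16.5% × €1490.00 = €329.85
Long-Term Care Levy: 7.7% × €3420.00 = €263.34
Training Fund Levy: 4.8% × €3420.00 = €164.16
Solidarity Surcharge: 5% × €3420.00 = €171.00
Total: €329.85 + €263.34 + €164.16 + €171.00 = €928.35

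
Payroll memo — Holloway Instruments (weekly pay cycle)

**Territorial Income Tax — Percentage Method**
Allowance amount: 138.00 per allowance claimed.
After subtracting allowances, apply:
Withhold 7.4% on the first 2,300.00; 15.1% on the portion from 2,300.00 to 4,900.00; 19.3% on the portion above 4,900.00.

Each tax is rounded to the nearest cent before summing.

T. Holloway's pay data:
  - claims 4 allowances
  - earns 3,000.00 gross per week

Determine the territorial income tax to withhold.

192.55

Territorial Income Tax: taxable = 3,000.00 − 4×138.00 = 2,448.00
  170.20 + 15.1% × (2,448.00 − 2,300.00) = 170.20 + 15.1% × 148.00 = 192.55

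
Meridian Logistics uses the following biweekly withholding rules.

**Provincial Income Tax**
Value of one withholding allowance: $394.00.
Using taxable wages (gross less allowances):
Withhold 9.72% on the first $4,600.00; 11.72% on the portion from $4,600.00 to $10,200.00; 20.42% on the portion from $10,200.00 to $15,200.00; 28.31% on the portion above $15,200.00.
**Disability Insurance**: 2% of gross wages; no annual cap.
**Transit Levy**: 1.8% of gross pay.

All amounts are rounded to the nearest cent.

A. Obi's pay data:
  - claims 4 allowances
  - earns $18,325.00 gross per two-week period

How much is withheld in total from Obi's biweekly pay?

Provincial Income Tax: taxable = $18,325.00 − 4×$394.00 = $16,749.00
  $2,124.44 + 28.31% × ($16,749.00 − $15,200.00) = $2,124.44 + 28.31% × $1,549.00 = $2,562.96
Disability Insurance: 2% × $18,325.00 = $366.50
Transit Levy: 1.8% × $18,325.00 = $329.85
Total: $2,562.96 + $366.50 + $329.85 = $3,259.31

$3,259.31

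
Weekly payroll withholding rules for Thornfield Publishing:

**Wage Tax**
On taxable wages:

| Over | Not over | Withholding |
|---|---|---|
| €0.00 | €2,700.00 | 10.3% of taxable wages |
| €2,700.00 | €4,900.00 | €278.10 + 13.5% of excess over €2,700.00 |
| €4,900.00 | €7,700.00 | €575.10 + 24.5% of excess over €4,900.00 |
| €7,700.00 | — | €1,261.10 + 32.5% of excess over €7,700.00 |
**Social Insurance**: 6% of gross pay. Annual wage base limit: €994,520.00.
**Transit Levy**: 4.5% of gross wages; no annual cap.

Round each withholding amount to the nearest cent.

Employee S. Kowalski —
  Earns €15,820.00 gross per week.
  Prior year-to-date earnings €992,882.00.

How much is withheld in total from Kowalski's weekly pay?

€4,710.28

Wage Tax: taxable = €15,820.00
  €1,261.10 + 32.5% × (€15,820.00 − €7,700.00) = €1,261.10 + 32.5% × €8,120.00 = €3,900.10
Social Insurance: cap €994,520.00 − YTD €992,882.00 = €1,638.00 subject; 6% × €1,638.00 = €98.28
Transit Levy: 4.5% × €15,820.00 = €711.90
Total: €3,900.10 + €98.28 + €711.90 = €4,710.28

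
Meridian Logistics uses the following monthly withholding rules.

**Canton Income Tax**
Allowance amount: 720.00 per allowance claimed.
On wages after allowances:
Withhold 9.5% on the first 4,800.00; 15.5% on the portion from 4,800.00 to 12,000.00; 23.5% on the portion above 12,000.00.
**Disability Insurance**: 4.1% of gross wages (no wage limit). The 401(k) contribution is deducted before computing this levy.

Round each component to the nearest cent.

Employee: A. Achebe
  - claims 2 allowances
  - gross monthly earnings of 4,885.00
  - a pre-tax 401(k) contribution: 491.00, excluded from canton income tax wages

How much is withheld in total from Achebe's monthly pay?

Canton Income Tax: taxable = 4,885.00 − 491.00 − 2×720.00 = 2,954.00
  9.5% × 2,954.00 = 280.63
Disability Insurance: 4.1% × 4,394.00 = 180.15
Total: 280.63 + 180.15 = 460.78

460.78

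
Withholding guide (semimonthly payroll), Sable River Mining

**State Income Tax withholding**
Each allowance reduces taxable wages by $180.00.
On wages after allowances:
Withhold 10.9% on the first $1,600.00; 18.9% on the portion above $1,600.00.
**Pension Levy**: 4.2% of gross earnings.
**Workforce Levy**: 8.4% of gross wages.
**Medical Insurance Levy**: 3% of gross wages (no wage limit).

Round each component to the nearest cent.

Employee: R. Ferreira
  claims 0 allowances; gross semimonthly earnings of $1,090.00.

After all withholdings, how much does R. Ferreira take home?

$801.15

State Income Tax: taxable = $1,090.00
  10.9% × $1,090.00 = $118.81
Pension Levy: 4.2% × $1,090.00 = $45.78
Workforce Levy: 8.4% × $1,090.00 = $91.56
Medical Insurance Levy: 3% × $1,090.00 = $32.70
Total withheld: $118.81 + $45.78 + $91.56 + $32.70 = $288.85
Net pay: $1,090.00 − $288.85 = $801.15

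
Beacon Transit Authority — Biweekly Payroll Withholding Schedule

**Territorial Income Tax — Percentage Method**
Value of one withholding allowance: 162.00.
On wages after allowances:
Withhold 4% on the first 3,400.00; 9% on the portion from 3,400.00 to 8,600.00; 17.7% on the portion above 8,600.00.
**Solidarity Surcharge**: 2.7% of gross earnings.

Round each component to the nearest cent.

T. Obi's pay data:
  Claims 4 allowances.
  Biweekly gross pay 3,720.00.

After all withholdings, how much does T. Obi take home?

Territorial Income Tax: taxable = 3,720.00 − 4×162.00 = 3,072.00
  4% × 3,072.00 = 122.88
Solidarity Surcharge: 2.7% × 3,720.00 = 100.44
Total withheld: 122.88 + 100.44 = 223.32
Net pay: 3,720.00 − 223.32 = 3,496.68

3,496.68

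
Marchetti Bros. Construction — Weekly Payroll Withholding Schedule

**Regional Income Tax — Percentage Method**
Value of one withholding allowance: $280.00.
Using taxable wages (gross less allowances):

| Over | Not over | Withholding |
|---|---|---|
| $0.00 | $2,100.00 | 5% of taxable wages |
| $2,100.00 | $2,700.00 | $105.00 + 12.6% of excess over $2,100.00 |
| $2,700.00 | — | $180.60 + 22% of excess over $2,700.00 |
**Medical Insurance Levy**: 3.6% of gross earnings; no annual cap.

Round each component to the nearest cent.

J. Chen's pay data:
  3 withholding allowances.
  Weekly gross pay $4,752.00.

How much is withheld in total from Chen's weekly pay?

Regional Income Tax: taxable = $4,752.00 − 3×$280.00 = $3,912.00
  $180.60 + 22% × ($3,912.00 − $2,700.00) = $180.60 + 22% × $1,212.00 = $447.24
Medical Insurance Levy: 3.6% × $4,752.00 = $171.07
Total: $447.24 + $171.07 = $618.31

$618.31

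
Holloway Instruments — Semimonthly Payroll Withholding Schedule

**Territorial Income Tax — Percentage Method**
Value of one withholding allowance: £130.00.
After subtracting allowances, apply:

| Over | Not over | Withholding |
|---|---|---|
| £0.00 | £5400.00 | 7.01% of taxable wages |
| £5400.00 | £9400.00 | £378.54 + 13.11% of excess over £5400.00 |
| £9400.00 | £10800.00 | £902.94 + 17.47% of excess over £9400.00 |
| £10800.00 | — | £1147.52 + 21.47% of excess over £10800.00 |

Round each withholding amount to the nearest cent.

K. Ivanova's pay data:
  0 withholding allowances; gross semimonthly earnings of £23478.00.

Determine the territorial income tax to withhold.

Territorial Income Tax: taxable = £23478.00
  £1147.52 + 21.47% × (£23478.00 − £10800.00) = £1147.52 + 21.47% × £12678.00 = £3869.49

£3869.49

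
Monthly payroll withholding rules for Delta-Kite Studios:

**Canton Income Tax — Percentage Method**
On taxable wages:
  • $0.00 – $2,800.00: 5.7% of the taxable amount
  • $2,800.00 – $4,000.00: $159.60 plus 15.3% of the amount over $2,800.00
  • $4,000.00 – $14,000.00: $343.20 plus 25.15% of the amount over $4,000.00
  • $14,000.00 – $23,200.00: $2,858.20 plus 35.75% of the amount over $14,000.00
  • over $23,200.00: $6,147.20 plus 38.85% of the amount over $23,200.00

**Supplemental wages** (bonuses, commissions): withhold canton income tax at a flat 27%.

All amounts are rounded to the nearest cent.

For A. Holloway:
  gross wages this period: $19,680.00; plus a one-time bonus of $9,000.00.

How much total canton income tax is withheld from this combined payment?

Canton Income Tax: taxable = $19,680.00
  $2,858.20 + 35.75% × ($19,680.00 − $14,000.00) = $2,858.20 + 35.75% × $5,680.00 = $4,888.80
Supplemental (27% flat on bonus): 27% × $9,000.00 = $2,430.00
Total canton income tax: $4,888.80 + $2,430.00 = $7,318.80

$7,318.80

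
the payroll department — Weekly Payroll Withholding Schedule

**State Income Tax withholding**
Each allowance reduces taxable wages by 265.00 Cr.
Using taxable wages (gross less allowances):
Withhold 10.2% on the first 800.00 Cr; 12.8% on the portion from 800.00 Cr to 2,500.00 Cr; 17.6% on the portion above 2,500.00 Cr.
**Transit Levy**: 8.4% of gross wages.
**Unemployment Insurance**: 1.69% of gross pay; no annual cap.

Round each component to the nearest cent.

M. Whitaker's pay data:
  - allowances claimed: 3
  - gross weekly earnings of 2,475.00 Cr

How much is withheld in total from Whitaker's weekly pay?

State Income Tax: taxable = 2,475.00 Cr − 3×265.00 Cr = 1,680.00 Cr
  81.60 Cr + 12.8% × (1,680.00 Cr − 800.00 Cr) = 81.60 Cr + 12.8% × 880.00 Cr = 194.24 Cr
Transit Levy: 8.4% × 2,475.00 Cr = 207.90 Cr
Unemployment Insurance: 1.69% × 2,475.00 Cr = 41.83 Cr
Total: 194.24 Cr + 207.90 Cr + 41.83 Cr = 443.97 Cr

443.97 Cr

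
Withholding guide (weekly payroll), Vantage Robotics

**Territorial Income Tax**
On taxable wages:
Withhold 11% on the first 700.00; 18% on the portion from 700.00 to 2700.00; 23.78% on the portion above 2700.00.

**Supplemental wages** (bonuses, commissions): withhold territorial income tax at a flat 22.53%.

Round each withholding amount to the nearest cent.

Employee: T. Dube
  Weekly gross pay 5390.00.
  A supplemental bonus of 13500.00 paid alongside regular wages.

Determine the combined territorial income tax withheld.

4118.23

Territorial Income Tax: taxable = 5390.00
  437.00 + 23.78% × (5390.00 − 2700.00) = 437.00 + 23.78% × 2690.00 = 1076.68
Supplemental (22.53% flat on bonus): 22.53% × 13500.00 = 3041.55
Total territorial income tax: 1076.68 + 3041.55 = 4118.23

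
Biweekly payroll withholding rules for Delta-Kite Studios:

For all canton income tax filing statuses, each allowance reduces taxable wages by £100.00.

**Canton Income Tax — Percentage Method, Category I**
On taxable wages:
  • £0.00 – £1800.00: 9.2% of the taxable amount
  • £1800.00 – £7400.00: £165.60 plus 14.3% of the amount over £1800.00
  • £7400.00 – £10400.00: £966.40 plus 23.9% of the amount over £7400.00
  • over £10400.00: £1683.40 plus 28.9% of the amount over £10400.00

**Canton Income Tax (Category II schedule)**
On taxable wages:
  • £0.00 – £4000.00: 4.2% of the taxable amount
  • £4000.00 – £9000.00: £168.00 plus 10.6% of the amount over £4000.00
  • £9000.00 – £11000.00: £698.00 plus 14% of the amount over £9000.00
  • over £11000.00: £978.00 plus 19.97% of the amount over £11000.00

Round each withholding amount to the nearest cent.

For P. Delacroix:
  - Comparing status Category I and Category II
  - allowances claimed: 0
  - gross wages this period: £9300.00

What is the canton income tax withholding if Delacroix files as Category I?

Canton Income Tax (Category I): taxable = £9300.00
  £966.40 + 23.9% × (£9300.00 − £7400.00) = £966.40 + 23.9% × £1900.00 = £1420.50

£1420.50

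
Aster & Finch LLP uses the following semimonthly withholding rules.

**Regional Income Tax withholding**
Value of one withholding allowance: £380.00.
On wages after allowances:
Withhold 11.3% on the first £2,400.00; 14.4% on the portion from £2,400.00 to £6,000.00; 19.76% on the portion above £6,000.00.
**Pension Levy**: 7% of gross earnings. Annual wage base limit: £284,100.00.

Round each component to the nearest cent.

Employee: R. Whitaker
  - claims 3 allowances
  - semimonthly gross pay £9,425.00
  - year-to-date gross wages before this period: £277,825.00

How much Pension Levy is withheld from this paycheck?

Pension Levy: cap £284,100.00 − YTD £277,825.00 = £6,275.00 subject; 7% × £6,275.00 = £439.25

£439.25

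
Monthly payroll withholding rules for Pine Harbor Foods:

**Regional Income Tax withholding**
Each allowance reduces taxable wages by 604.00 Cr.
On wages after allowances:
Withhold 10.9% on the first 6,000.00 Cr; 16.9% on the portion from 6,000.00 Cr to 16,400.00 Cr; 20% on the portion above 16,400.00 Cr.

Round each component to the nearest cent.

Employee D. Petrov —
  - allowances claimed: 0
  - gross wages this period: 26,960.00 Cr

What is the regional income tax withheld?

Regional Income Tax: taxable = 26,960.00 Cr
  2,411.60 Cr + 20% × (26,960.00 Cr − 16,400.00 Cr) = 2,411.60 Cr + 20% × 10,560.00 Cr = 4,523.60 Cr

4,523.60 Cr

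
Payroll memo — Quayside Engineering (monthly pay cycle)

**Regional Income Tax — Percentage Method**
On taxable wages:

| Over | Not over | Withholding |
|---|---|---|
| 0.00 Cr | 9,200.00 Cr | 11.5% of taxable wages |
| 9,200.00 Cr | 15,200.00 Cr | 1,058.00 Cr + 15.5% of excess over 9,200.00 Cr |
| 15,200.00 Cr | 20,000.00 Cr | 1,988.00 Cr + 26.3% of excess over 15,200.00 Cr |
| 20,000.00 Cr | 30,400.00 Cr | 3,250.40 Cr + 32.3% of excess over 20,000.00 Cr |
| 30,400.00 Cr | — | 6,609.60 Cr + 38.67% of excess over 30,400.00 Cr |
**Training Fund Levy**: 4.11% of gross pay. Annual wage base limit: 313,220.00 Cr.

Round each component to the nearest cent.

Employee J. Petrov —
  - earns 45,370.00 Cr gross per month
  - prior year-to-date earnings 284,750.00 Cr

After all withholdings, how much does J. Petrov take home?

31,801.38 Cr

Regional Income Tax: taxable = 45,370.00 Cr
  6,609.60 Cr + 38.67% × (45,370.00 Cr − 30,400.00 Cr) = 6,609.60 Cr + 38.67% × 14,970.00 Cr = 12,398.50 Cr
Training Fund Levy: cap 313,220.00 Cr − YTD 284,750.00 Cr = 28,470.00 Cr subject; 4.11% × 28,470.00 Cr = 1,170.12 Cr
Total withheld: 12,398.50 Cr + 1,170.12 Cr = 13,568.62 Cr
Net pay: 45,370.00 Cr − 13,568.62 Cr = 31,801.38 Cr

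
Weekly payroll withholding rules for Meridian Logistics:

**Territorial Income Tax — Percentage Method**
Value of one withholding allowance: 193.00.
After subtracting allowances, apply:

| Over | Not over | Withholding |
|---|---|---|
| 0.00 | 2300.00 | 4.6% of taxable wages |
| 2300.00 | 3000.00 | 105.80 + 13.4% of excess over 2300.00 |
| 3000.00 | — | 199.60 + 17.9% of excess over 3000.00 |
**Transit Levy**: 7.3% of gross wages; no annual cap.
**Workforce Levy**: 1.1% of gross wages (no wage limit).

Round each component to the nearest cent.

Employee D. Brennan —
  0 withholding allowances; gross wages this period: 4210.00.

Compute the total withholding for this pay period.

Territorial Income Tax: taxable = 4210.00
  199.60 + 17.9% × (4210.00 − 3000.00) = 199.60 + 17.9% × 1210.00 = 416.19
Transit Levy: 7.3% × 4210.00 = 307.33
Workforce Levy: 1.1% × 4210.00 = 46.31
Total: 416.19 + 307.33 + 46.31 = 769.83

769.83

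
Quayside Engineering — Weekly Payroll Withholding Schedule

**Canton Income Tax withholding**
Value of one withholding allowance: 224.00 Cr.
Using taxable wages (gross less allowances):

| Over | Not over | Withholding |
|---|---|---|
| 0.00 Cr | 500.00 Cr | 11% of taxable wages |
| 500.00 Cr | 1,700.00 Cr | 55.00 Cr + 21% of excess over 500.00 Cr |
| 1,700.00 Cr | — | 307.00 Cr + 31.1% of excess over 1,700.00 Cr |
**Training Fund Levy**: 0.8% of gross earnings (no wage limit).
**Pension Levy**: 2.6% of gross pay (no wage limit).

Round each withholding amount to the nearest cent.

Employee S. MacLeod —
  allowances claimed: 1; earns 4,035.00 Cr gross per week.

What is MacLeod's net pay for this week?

2,934.29 Cr

Canton Income Tax: taxable = 4,035.00 Cr − 1×224.00 Cr = 3,811.00 Cr
  307.00 Cr + 31.1% × (3,811.00 Cr − 1,700.00 Cr) = 307.00 Cr + 31.1% × 2,111.00 Cr = 963.52 Cr
Training Fund Levy: 0.8% × 4,035.00 Cr = 32.28 Cr
Pension Levy: 2.6% × 4,035.00 Cr = 104.91 Cr
Total withheld: 963.52 Cr + 32.28 Cr + 104.91 Cr = 1,100.71 Cr
Net pay: 4,035.00 Cr − 1,100.71 Cr = 2,934.29 Cr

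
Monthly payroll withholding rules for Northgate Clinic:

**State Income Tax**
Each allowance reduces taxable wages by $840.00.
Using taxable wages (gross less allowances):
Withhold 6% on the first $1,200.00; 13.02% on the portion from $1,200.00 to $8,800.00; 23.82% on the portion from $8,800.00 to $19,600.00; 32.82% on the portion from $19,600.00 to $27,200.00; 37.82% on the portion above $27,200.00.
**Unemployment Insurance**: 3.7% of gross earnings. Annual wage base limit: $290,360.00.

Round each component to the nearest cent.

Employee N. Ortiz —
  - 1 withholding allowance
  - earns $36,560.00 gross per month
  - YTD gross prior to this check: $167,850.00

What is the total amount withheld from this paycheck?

State Income Tax: taxable = $36,560.00 − 1×$840.00 = $35,720.00
  $6,128.40 + 37.82% × ($35,720.00 − $27,200.00) = $6,128.40 + 37.82% × $8,520.00 = $9,350.66
Unemployment Insurance: 3.7% × $36,560.00 = $1,352.72
Total: $9,350.66 + $1,352.72 = $10,703.38

$10,703.38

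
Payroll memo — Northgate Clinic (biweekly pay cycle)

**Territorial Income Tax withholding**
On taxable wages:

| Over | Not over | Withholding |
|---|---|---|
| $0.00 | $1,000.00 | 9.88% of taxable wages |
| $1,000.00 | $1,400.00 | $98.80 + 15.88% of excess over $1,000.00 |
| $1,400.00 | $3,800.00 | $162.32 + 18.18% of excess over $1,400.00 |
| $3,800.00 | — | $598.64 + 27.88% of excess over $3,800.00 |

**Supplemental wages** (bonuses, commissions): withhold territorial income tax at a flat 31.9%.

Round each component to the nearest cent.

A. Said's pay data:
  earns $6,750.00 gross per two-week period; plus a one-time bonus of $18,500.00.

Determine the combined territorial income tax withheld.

Territorial Income Tax: taxable = $6,750.00
  $598.64 + 27.88% × ($6,750.00 − $3,800.00) = $598.64 + 27.88% × $2,950.00 = $1,421.10
Supplemental (31.9% flat on bonus): 31.9% × $18,500.00 = $5,901.50
Total territorial income tax: $1,421.10 + $5,901.50 = $7,322.60

$7,322.60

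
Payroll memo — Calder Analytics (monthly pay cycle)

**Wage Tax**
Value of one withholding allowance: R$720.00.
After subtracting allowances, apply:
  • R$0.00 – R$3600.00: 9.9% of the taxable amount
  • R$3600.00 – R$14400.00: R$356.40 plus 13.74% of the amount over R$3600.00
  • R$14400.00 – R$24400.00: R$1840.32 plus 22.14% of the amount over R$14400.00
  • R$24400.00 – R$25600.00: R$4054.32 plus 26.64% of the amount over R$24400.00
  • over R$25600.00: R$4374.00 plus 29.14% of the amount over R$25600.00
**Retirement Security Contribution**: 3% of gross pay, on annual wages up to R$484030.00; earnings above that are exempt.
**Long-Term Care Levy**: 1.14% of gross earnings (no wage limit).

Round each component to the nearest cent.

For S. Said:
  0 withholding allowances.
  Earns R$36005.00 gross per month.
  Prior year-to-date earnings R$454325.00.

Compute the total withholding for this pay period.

R$8707.63

Wage Tax: taxable = R$36005.00
  R$4374.00 + 29.14% × (R$36005.00 − R$25600.00) = R$4374.00 + 29.14% × R$10405.00 = R$7406.02
Retirement Security Contribution: cap R$484030.00 − YTD R$454325.00 = R$29705.00 subject; 3% × R$29705.00 = R$891.15
Long-Term Care Levy: 1.14% × R$36005.00 = R$410.46
Total: R$7406.02 + R$891.15 + R$410.46 = R$8707.63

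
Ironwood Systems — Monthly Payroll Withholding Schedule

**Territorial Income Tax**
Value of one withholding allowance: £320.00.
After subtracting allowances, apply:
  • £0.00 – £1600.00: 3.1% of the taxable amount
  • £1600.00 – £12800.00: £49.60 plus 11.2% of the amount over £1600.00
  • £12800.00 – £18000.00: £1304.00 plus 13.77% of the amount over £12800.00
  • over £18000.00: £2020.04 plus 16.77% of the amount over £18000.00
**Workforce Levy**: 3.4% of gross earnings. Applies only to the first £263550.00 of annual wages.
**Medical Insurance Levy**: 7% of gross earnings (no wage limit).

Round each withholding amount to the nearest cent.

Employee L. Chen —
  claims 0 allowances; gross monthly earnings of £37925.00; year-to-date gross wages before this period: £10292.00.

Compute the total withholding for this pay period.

Territorial Income Tax: taxable = £37925.00
  £2020.04 + 16.77% × (£37925.00 − £18000.00) = £2020.04 + 16.77% × £19925.00 = £5361.46
Workforce Levy: 3.4% × £37925.00 = £1289.45
Medical Insurance Levy: 7% × £37925.00 = £2654.75
Total: £5361.46 + £1289.45 + £2654.75 = £9305.66

£9305.66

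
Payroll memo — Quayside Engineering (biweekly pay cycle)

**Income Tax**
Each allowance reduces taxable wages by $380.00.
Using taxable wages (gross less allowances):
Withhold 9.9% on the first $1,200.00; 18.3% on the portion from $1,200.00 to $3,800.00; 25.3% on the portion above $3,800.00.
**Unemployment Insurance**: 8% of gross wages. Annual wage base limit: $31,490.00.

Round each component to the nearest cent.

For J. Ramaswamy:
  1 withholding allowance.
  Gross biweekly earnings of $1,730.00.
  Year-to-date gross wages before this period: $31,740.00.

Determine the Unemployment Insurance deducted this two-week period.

$0.00

Unemployment Insurance: YTD $31,740.00 ≥ cap $31,490.00 → $0.00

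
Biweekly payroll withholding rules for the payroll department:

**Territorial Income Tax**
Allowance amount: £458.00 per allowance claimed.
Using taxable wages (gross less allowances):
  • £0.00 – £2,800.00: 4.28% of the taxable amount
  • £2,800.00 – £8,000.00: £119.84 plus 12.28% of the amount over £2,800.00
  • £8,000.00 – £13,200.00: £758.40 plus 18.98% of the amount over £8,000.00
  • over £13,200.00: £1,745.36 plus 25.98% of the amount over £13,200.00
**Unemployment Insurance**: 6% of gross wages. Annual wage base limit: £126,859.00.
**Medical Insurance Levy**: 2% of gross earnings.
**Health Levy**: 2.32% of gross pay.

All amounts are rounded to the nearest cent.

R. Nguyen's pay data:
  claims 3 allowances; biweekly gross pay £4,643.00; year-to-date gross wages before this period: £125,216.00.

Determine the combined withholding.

Territorial Income Tax: taxable = £4,643.00 − 3×£458.00 = £3,269.00
  £119.84 + 12.28% × (£3,269.00 − £2,800.00) = £119.84 + 12.28% × £469.00 = £177.43
Unemployment Insurance: cap £126,859.00 − YTD £125,216.00 = £1,643.00 subject; 6% × £1,643.00 = £98.58
Medical Insurance Levy: 2% × £4,643.00 = £92.86
Health Levy: 2.32% × £4,643.00 = £107.72
Total: £177.43 + £98.58 + £92.86 + £107.72 = £476.59

£476.59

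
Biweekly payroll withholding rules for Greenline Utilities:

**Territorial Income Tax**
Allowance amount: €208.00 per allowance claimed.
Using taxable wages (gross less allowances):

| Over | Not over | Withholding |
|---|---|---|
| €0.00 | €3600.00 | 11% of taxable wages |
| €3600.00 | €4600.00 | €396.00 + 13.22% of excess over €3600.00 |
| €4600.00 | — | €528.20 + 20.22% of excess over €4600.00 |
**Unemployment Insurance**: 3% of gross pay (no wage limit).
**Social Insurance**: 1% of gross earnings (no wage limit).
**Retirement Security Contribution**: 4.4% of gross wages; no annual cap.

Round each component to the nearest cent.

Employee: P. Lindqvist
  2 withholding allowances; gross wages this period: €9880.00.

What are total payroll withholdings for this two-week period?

Territorial Income Tax: taxable = €9880.00 − 2×€208.00 = €9464.00
  €528.20 + 20.22% × (€9464.00 − €4600.00) = €528.20 + 20.22% × €4864.00 = €1511.70
Unemployment Insurance: 3% × €9880.00 = €296.40
Social Insurance: 1% × €9880.00 = €98.80
Retirement Security Contribution: 4.4% × €9880.00 = €434.72
Total: €1511.70 + €296.40 + €98.80 + €434.72 = €2341.62

€2341.62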